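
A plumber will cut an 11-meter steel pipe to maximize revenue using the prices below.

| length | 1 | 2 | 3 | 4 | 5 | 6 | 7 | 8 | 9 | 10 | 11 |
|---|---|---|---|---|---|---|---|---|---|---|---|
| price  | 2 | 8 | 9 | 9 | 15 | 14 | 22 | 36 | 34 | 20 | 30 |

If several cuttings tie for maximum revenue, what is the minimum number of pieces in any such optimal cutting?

3

Build r[k] bottom-up: r[k] = max over allowed piece i of (p[i] + r[k−i]).
r[1] = 2
r[2] = 8
r[3] = 10  (first piece 1, then r[2]=8)
r[4] = 16  (first piece 2, then r[2]=8)
r[5] = 18  (first piece 1, then r[4]=16)
r[6] = 24  (first piece 2, then r[4]=16)
r[7] = 26  (first piece 1, then r[6]=24)
r[8] = 36
r[9] = 38  (first piece 1, then r[8]=36)
r[10] = 44  (first piece 2, then r[8]=36)
r[11] = 46  (first piece 1, then r[10]=44)
Maximum revenue is $46.
Now minimize piece count subject to staying optimal: for each k, pieces[k] = 1 + min over i with p[i]+r[k−i]=r[k] of pieces[k−i].
pieces[8] = 1
pieces[9] = 2
pieces[10] = 2
pieces[11] = 3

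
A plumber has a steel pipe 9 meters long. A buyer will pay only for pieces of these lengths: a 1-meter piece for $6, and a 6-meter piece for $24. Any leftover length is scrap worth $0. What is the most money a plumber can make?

Consider every possible first cut. best[k] is the best of p[i]+best[k−i] over all sellable i≤k.
best[1] = 6
best[2] = 12  (first piece 1, then best[1]=6)
best[3] = 18  (first piece 1, then best[2]=12)
best[4] = 24  (first piece 1, then best[3]=18)
best[5] = 30  (first piece 1, then best[4]=24)
best[6] = 36  (first piece 1, then best[5]=30)
best[7] = 42  (first piece 1, then best[6]=36)
best[8] = 48  (first piece 1, then best[7]=42)
best[9] = 54  (first piece 1, then best[8]=48)
One optimal cutting: 1 + 1 + 1 + 1 + 1 + 1 + 1 + 1 + 1 → $54.

54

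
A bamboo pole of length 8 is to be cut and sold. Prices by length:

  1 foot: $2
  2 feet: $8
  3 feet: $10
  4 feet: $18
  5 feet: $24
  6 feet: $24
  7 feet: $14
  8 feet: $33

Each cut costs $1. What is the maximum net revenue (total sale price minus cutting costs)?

35

Let net[k] be the best obtainable value from length k. For each k, try every first piece i and keep the best of price[i] + net[k−i] minus the 1 cut fee when i<k.
net[1] = 2
net[2] = 8
net[3] = 10
net[4] = 18
net[5] = 24
net[6] = 25  (first piece 1, then net[5]=24)
net[7] = 31  (first piece 2, then net[5]=24)
net[8] = 35  (first piece 4, then net[4]=18)
One optimal plan: pieces 4 + 4 (1 cut) → $36 − $1 = $35.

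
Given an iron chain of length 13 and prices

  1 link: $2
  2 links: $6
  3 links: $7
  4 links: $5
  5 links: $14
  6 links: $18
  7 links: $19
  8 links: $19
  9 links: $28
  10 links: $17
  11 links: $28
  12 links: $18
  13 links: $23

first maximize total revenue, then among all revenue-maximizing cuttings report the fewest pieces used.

Let r[k] be the best obtainable value from length k. For each k, try every first piece i and keep the best of price[i] + r[k−i].
r[1] = 2
r[2] = 6
r[3] = 8  (first piece 1, then r[2]=6)
r[4] = 12  (first piece 2, then r[2]=6)
r[5] = 14  (first piece 1, then r[4]=12)
r[6] = 18  (first piece 2, then r[4]=12)
r[7] = 20  (first piece 1, then r[6]=18)
r[8] = 24  (first piece 2, then r[6]=18)
r[9] = 28
r[10] = 30  (first piece 1, then r[9]=28)
r[11] = 34  (first piece 2, then r[9]=28)
r[12] = 36  (first piece 1, then r[11]=34)
r[13] = 40  (first piece 2, then r[11]=34)
Maximum revenue is $40.
Now minimize piece count subject to staying optimal: for each k, pieces[k] = 1 + min over i with p[i]+r[k−i]=r[k] of pieces[k−i].
pieces[10] = 2
pieces[11] = 2
pieces[12] = 2
pieces[13] = 3

3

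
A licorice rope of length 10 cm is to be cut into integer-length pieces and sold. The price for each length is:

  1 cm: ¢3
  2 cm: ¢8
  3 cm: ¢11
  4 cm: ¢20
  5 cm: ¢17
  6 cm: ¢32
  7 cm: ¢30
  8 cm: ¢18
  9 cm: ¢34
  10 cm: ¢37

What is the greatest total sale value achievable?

52

Build v[k] bottom-up: v[k] = max over allowed piece i of (p[i] + v[k−i]).
v[1] = 3
v[2] = max(3+3, 8+0) = 8
v[3] = max(3+8, 8+3, 11+0) = 11
v[4] = max(3+11, 8+8, 11+3, 20+0) = 20
v[5] = max(3+20, 8+11, 11+8, 20+3, 17+0) = 23
v[6] = max(3+23, 8+20, 11+11, 20+8, 17+3, 32+0) = 32
v[7] = max(3+32, 8+23, 11+20, …, 32+3, 30+0) = 35
v[8] = max(3+35, 8+32, 11+23, …, 30+3, 18+0) = 40
v[9] = max(3+40, 8+35, 11+32, …, 18+3, 34+0) = 43
v[10] = max(3+43, 8+40, 11+35, …, 34+3, 37+0) = 52
One optimal cutting: 6 + 4 → ¢32 + ¢20 = ¢52.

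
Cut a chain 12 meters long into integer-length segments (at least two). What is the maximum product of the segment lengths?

81

Let prod[k] be the best product for length k (with at least one cut). For each first piece i, the rest contributes max(k−i, prod[k−i]).
prod[2] = 1×max(1,0) = 1×1 = 1
prod[3] = max(1×2, 2×1) = 2
prod[4] = max(1×3, 2×2, 3×1) = 4
prod[5] = max(1×4, 2×3, 3×2, 4×1) = 6
prod[6] = max(1×6, 2×4, 3×3, 4×2, 5×1) = 9
prod[7] = max(1×9, 2×6, 3×4, 4×3, 5×2, 6×1) = 12
prod[8] = max(1×12, 2×9, 3×6, …, 6×2, 7×1) = 18
prod[9] = max(1×18, 2×12, 3×9, …, 7×2, 8×1) = 27
prod[10] = max(1×27, 2×18, 3×12, …, 8×2, 9×1) = 36
prod[11] = max(1×36, 2×27, 3×18, …, 9×2, 10×1) = 54
prod[12] = max(1×54, 2×36, 3×27, …, 10×2, 11×1) = 81
One optimal split: 3 + 3 + 3 + 3; product 3×3×3×3 = 81.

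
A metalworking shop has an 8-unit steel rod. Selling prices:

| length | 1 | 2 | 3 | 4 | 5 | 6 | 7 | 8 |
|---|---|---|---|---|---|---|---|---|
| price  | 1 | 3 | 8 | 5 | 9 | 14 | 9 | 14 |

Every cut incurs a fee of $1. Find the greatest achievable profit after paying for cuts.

17

Consider every possible first cut. v[k] is the best of p[i]+v[k−i] over all sellable i≤k, charging 1 whenever i<k.
v[1] = 1
v[2] = max(1+1-1, 3+0) = 3
v[3] = max(1+3-1, 3+1-1, 8+0) = 8
v[4] = max(1+8-1, 3+3-1, 8+1-1, 5+0) = 8
v[5] = max(1+8-1, 3+8-1, 8+3-1, 5+1-1, 9+0) = 10
v[6] = max(1+10-1, 3+8-1, 8+8-1, 5+3-1, 9+1-1, 14+0) = 15
v[7] = max(1+15-1, 3+10-1, 8+8-1, …, 14+1-1, 9+0) = 15
v[8] = max(1+15-1, 3+15-1, 8+10-1, …, 9+1-1, 14+0) = 17
One optimal plan: pieces 3 + 3 + 2 (2 cuts) → $19 − $2 = $17.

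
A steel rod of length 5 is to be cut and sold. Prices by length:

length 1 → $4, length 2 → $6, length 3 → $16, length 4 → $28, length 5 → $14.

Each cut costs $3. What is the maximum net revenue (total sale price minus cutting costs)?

29

Let r[k] be the best obtainable value from length k. For each k, try every first piece i and keep the best of price[i] + r[k−i] minus the 3 cut fee when i<k.
r[1] = 4
r[2] = max(4+4-3, 6+0) = 6
r[3] = max(4+6-3, 6+4-3, 16+0) = 16
r[4] = max(4+16-3, 6+6-3, 16+4-3, 28+0) = 28
r[5] = max(4+28-3, 6+16-3, 16+6-3, 28+4-3, 14+0) = 29
One optimal plan: pieces 4 + 1 (1 cut) → $32 − $3 = $29.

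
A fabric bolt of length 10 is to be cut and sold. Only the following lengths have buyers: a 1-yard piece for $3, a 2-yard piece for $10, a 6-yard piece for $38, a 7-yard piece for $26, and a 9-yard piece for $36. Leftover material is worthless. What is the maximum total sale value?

Build r[k] bottom-up: r[k] = max over allowed piece i of (p[i] + r[k−i]).
r[1] = 3
r[2] = 10
r[3] = 13  (first piece 1, then r[2]=10)
r[4] = 20  (first piece 2, then r[2]=10)
r[5] = 23  (first piece 1, then r[4]=20)
r[6] = 38
r[7] = 41  (first piece 1, then r[6]=38)
r[8] = 48  (first piece 2, then r[6]=38)
r[9] = 51  (first piece 1, then r[8]=48)
r[10] = 58  (first piece 2, then r[8]=48)
One optimal cutting: 6 + 2 + 2 → $58.

58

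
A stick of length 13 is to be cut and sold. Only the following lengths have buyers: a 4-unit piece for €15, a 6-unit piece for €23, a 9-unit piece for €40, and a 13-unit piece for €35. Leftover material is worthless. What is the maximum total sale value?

Let best[k] be the best obtainable value from length k. For each k, try every first piece i and keep the best of price[i] + best[k−i].
best[1] = 0
best[2] = 0
best[3] = 0
best[4] = 15
best[5] = 15
best[6] = max(15+0, 23+0) = 23
best[7] = max(15+0, 23+0) = 23
best[8] = max(15+15, 23+0) = 30
best[9] = max(15+15, 23+0, 40+0) = 40
best[10] = max(15+23, 23+15, 40+0) = 40
best[11] = max(15+23, 23+15, 40+0) = 40
best[12] = max(15+30, 23+23, 40+0) = 46
best[13] = max(15+40, 23+23, 40+15, 35+0) = 55
One optimal cutting: 9 + 4 → €55.

55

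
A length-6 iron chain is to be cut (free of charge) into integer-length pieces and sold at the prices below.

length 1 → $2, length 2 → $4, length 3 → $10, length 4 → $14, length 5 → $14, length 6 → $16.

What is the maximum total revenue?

20

Build R[k] bottom-up: R[k] = max over allowed piece i of (p[i] + R[k−i]).
R[1] = 2
R[2] = 4  (first piece 1, then R[1]=2)
R[3] = 10
R[4] = 14
R[5] = 16  (first piece 1, then R[4]=14)
R[6] = 20  (first piece 3, then R[3]=10)
One optimal cutting: 3 + 3 → $10 + $10 = $20.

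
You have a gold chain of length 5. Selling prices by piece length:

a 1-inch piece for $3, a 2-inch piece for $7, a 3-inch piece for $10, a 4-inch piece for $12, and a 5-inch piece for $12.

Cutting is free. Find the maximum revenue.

17

Build r[k] bottom-up: r[k] = max over allowed piece i of (p[i] + r[k−i]).
r[1] = 3
r[2] = max(3+3, 7+0) = 7
r[3] = max(3+7, 7+3, 10+0) = 10
r[4] = max(3+10, 7+7, 10+3, 12+0) = 14
r[5] = max(3+14, 7+10, 10+7, 12+3, 12+0) = 17
One optimal cutting: 2 + 2 + 1 → $7 + $7 + $3 = $17.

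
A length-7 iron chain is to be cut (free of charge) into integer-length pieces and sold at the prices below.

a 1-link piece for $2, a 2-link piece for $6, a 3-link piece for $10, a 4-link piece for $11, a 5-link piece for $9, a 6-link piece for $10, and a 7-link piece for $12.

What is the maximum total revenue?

22

Consider every possible first cut. r[k] is the best of p[i]+r[k−i] over all sellable i≤k.
r[1] = 2
r[2] = 6
r[3] = 10
r[4] = 12  (first piece 1, then r[3]=10)
r[5] = 16  (first piece 2, then r[3]=10)
r[6] = 20  (first piece 3, then r[3]=10)
r[7] = 22  (first piece 1, then r[6]=20)
One optimal cutting: 3 + 3 + 1 → $10 + $10 + $2 = $22.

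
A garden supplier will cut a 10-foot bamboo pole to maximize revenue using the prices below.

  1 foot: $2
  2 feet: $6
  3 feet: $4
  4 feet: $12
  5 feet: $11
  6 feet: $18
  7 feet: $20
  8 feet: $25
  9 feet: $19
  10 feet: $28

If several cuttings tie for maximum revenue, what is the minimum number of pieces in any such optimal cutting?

2

Build r[k] bottom-up: r[k] = max over allowed piece i of (p[i] + r[k−i]).
r[1] = 2
r[2] = max(2+2, 6+0) = 6
r[3] = max(2+6, 6+2, 4+0) = 8
r[4] = max(2+8, 6+6, 4+2, 12+0) = 12
r[5] = max(2+12, 6+8, 4+6, 12+2, 11+0) = 14
r[6] = max(2+14, 6+12, 4+8, 12+6, 11+2, 18+0) = 18
r[7] = max(2+18, 6+14, 4+12, …, 18+2, 20+0) = 20
r[8] = max(2+20, 6+18, 4+14, …, 20+2, 25+0) = 25
r[9] = max(2+25, 6+20, 4+18, …, 25+2, 19+0) = 27
r[10] = max(2+27, 6+25, 4+20, …, 19+2, 28+0) = 31
Maximum revenue is $31.
Now minimize piece count subject to staying optimal: for each k, pieces[k] = 1 + min over i with p[i]+r[k−i]=r[k] of pieces[k−i].
pieces[7] = 1
pieces[8] = 1
pieces[9] = 2
pieces[10] = 2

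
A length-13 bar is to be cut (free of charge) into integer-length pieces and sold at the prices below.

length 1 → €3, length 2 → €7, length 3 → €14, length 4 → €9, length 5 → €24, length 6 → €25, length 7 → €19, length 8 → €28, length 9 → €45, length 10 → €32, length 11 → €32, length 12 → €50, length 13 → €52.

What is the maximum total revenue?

62

Consider every possible first cut. R[k] is the best of p[i]+R[k−i] over all sellable i≤k.
R[1] = 3
R[2] = max(3+3, 7+0) = 7
R[3] = max(3+7, 7+3, 14+0) = 14
R[4] = max(3+14, 7+7, 14+3, 9+0) = 17
R[5] = max(3+17, 7+14, 14+7, 9+3, 24+0) = 24
R[6] = max(3+24, 7+17, 14+14, 9+7, 24+3, 25+0) = 28
R[7] = max(3+28, 7+24, 14+17, …, 25+3, 19+0) = 31
R[8] = max(3+31, 7+28, 14+24, …, 19+3, 28+0) = 38
R[9] = max(3+38, 7+31, 14+28, …, 28+3, 45+0) = 45
R[10] = max(3+45, 7+38, 14+31, …, 45+3, 32+0) = 48
R[11] = max(3+48, 7+45, 14+38, …, 32+3, 32+0) = 52
R[12] = max(3+52, 7+48, 14+45, …, 32+3, 50+0) = 59
R[13] = max(3+59, 7+52, 14+48, …, 50+3, 52+0) = 62
One optimal cutting: 9 + 3 + 1 → €45 + €14 + €3 = €62.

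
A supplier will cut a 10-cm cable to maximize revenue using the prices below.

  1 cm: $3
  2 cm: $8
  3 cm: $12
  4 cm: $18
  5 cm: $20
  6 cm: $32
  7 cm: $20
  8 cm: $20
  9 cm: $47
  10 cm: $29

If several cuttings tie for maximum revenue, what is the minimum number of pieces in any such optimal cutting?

Build r[k] bottom-up: r[k] = max over allowed piece i of (p[i] + r[k−i]).
r[1] = 3
r[2] = max(3+3, 8+0) = 8
r[3] = max(3+8, 8+3, 12+0) = 12
r[4] = max(3+12, 8+8, 12+3, 18+0) = 18
r[5] = max(3+18, 8+12, 12+8, 18+3, 20+0) = 21
r[6] = max(3+21, 8+18, 12+12, 18+8, 20+3, 32+0) = 32
r[7] = max(3+32, 8+21, 12+18, …, 32+3, 20+0) = 35
r[8] = max(3+35, 8+32, 12+21, …, 20+3, 20+0) = 40
r[9] = max(3+40, 8+35, 12+32, …, 20+3, 47+0) = 47
r[10] = max(3+47, 8+40, 12+35, …, 47+3, 29+0) = 50
Maximum revenue is $50.
Now minimize piece count subject to staying optimal: for each k, pieces[k] = 1 + min over i with p[i]+r[k−i]=r[k] of pieces[k−i].
pieces[7] = 2
pieces[8] = 2
pieces[9] = 1
pieces[10] = 2

2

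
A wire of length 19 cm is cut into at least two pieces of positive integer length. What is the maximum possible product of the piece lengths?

972

Fill f[k] for k=2..19: at each k try every first piece i and multiply by the better of (k−i) uncut or f[k−i].
f[2] = 1×max(1,0) = 1×1 = 1
f[3] = 1×max(2,1) = 1×2 = 2
f[4] = 2×max(2,1) = 2×2 = 4
f[5] = 2×max(3,2) = 2×3 = 6
f[6] = 3×max(3,2) = 3×3 = 9
f[7] = 2×max(5,6) = 2×6 = 12
f[8] = 2×max(6,9) = 2×9 = 18
f[9] = 3×max(6,9) = 3×9 = 27
f[10] = 2×max(8,18) = 2×18 = 36
f[11] = 2×max(9,27) = 2×27 = 54
f[12] = 3×max(9,27) = 3×27 = 81
f[13] = 2×max(11,54) = 2×54 = 108
f[14] = 2×max(12,81) = 2×81 = 162
f[15] = 3×max(12,81) = 3×81 = 243
f[16] = 2×max(14,162) = 2×162 = 324
f[17] = 2×max(15,243) = 2×243 = 486
f[18] = 3×max(15,243) = 3×243 = 729
f[19] = 2×max(17,486) = 2×486 = 972
One optimal split: 3 + 3 + 3 + 3 + 3 + 2 + 2; product 3×3×3×3×3×2×2 = 972.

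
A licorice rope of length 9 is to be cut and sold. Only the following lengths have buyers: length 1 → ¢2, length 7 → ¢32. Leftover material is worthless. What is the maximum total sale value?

36

Let best[k] be the best obtainable value from length k. For each k, try every first piece i and keep the best of price[i] + best[k−i].
best[1] = 2
best[2] = 4  (first piece 1, then best[1]=2)
best[3] = 6  (first piece 1, then best[2]=4)
best[4] = 8  (first piece 1, then best[3]=6)
best[5] = 10  (first piece 1, then best[4]=8)
best[6] = 12  (first piece 1, then best[5]=10)
best[7] = max(2+12, 32+0) = 32
best[8] = max(2+32, 32+2) = 34
best[9] = max(2+34, 32+4) = 36
One optimal cutting: 7 + 1 + 1 → ¢36.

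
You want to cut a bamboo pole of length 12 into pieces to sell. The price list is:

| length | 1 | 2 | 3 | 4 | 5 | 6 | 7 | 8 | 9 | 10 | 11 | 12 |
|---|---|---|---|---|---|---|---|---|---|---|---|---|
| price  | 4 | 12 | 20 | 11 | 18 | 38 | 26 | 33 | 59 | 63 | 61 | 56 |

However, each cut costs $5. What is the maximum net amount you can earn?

Let r[k] be the best obtainable value from length k. For each k, try every first piece i and keep the best of price[i] + r[k−i] minus the 5 cut fee when i<k.
r[1] = 4
r[2] = 12
r[3] = 20
r[4] = 19  (first piece 1, then r[3]=20)
r[5] = 27  (first piece 2, then r[3]=20)
r[6] = 38
r[7] = 37  (first piece 1, then r[6]=38)
r[8] = 45  (first piece 2, then r[6]=38)
r[9] = 59
r[10] = 63
r[11] = 66  (first piece 2, then r[9]=59)
r[12] = 74  (first piece 3, then r[9]=59)
One optimal plan: pieces 9 + 3 (1 cut) → $79 − $5 = $74.

74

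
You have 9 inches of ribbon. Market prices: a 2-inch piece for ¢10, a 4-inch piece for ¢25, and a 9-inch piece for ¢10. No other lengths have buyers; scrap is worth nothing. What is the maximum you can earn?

Consider every possible first cut. best[k] is the best of p[i]+best[k−i] over all sellable i≤k.
best[1] = 0
best[2] = 10
best[3] = 10
best[4] = max(10+10, 25+0) = 25
best[5] = max(10+10, 25+0) = 25
best[6] = max(10+25, 25+10) = 35
best[7] = max(10+25, 25+10) = 35
best[8] = max(10+35, 25+25) = 50
best[9] = max(10+35, 25+25, 10+0) = 50
One optimal cutting: pieces 4 + 4 with 1 inch of scrap → ¢50.

50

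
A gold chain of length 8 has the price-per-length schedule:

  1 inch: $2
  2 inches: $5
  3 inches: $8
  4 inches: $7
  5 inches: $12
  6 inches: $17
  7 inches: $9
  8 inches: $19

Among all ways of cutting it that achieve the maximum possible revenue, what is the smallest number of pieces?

2

Build r[k] bottom-up: r[k] = max over allowed piece i of (p[i] + r[k−i]).
r[1] = 2
r[2] = max(2+2, 5+0) = 5
r[3] = max(2+5, 5+2, 8+0) = 8
r[4] = max(2+8, 5+5, 8+2, 7+0) = 10
r[5] = max(2+10, 5+8, 8+5, 7+2, 12+0) = 13
r[6] = max(2+13, 5+10, 8+8, 7+5, 12+2, 17+0) = 17
r[7] = max(2+17, 5+13, 8+10, …, 17+2, 9+0) = 19
r[8] = max(2+19, 5+17, 8+13, …, 9+2, 19+0) = 22
Maximum revenue is $22.
Now minimize piece count subject to staying optimal: for each k, pieces[k] = 1 + min over i with p[i]+r[k−i]=r[k] of pieces[k−i].
pieces[5] = 2
pieces[6] = 1
pieces[7] = 2
pieces[8] = 2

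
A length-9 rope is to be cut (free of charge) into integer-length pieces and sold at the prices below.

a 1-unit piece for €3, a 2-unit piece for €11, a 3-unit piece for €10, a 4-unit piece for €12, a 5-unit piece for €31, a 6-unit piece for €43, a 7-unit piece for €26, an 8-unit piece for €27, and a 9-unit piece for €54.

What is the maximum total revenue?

Consider every possible first cut. best[k] is the best of p[i]+best[k−i] over all sellable i≤k.
best[1] = 3
best[2] = max(3+3, 11+0) = 11
best[3] = max(3+11, 11+3, 10+0) = 14
best[4] = max(3+14, 11+11, 10+3, 12+0) = 22
best[5] = max(3+22, 11+14, 10+11, 12+3, 31+0) = 31
best[6] = max(3+31, 11+22, 10+14, 12+11, 31+3, 43+0) = 43
best[7] = max(3+43, 11+31, 10+22, …, 43+3, 26+0) = 46
best[8] = max(3+46, 11+43, 10+31, …, 26+3, 27+0) = 54
best[9] = max(3+54, 11+46, 10+43, …, 27+3, 54+0) = 57
One optimal cutting: 6 + 2 + 1 → €43 + €11 + €3 = €57.

57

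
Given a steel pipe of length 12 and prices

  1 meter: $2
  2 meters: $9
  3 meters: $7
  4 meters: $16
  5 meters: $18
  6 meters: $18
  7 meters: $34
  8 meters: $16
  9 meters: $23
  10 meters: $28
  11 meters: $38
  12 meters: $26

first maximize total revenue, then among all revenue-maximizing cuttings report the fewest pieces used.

Build r[k] bottom-up: r[k] = max over allowed piece i of (p[i] + r[k−i]).
r[1] = 2
r[2] = 9
r[3] = 11  (first piece 1, then r[2]=9)
r[4] = 18  (first piece 2, then r[2]=9)
r[5] = 20  (first piece 1, then r[4]=18)
r[6] = 27  (first piece 2, then r[4]=18)
r[7] = 34
r[8] = 36  (first piece 1, then r[7]=34)
r[9] = 43  (first piece 2, then r[7]=34)
r[10] = 45  (first piece 1, then r[9]=43)
r[11] = 52  (first piece 2, then r[9]=43)
r[12] = 54  (first piece 1, then r[11]=52)
Maximum revenue is $54.
Now minimize piece count subject to staying optimal: for each k, pieces[k] = 1 + min over i with p[i]+r[k−i]=r[k] of pieces[k−i].
pieces[9] = 2
pieces[10] = 3
pieces[11] = 3
pieces[12] = 4

4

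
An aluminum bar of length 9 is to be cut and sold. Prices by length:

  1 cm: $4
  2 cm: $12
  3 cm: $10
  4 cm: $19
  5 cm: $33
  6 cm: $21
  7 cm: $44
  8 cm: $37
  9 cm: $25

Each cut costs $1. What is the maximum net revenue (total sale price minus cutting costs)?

55

Consider every possible first cut. r[k] is the best of p[i]+r[k−i] over all sellable i≤k, charging 1 whenever i<k.
r[1] = 4
r[2] = 12
r[3] = 15  (first piece 1, then r[2]=12)
r[4] = 23  (first piece 2, then r[2]=12)
r[5] = 33
r[6] = 36  (first piece 1, then r[5]=33)
r[7] = 44  (first piece 2, then r[5]=33)
r[8] = 47  (first piece 1, then r[7]=44)
r[9] = 55  (first piece 2, then r[7]=44)
One optimal plan: pieces 5 + 2 + 2 (2 cuts) → $57 − $2 = $55.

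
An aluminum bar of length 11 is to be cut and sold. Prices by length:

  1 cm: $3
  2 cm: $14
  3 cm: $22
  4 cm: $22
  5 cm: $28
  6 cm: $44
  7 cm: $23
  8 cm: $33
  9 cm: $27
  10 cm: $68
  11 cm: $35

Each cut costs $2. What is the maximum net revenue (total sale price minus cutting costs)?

76

Let v[k] be the best obtainable value from length k. For each k, try every first piece i and keep the best of price[i] + v[k−i] minus the 2 cut fee when i<k.
v[1] = 3
v[2] = 14
v[3] = 22
v[4] = 26  (first piece 2, then v[2]=14)
v[5] = 34  (first piece 2, then v[3]=22)
v[6] = 44
v[7] = 46  (first piece 2, then v[5]=34)
v[8] = 56  (first piece 2, then v[6]=44)
v[9] = 64  (first piece 3, then v[6]=44)
v[10] = 68  (first piece 2, then v[8]=56)
v[11] = 76  (first piece 2, then v[9]=64)
One optimal plan: pieces 6 + 3 + 2 (2 cuts) → $80 − $4 = $76.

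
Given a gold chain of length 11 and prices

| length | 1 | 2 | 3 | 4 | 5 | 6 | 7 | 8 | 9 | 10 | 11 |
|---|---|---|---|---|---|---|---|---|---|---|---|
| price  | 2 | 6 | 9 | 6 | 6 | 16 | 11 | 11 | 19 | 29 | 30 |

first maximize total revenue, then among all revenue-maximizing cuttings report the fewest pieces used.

Let r[k] be the best obtainable value from length k. For each k, try every first piece i and keep the best of price[i] + r[k−i].
r[1] = 2
r[2] = max(2+2, 6+0) = 6
r[3] = max(2+6, 6+2, 9+0) = 9
r[4] = max(2+9, 6+6, 9+2, 6+0) = 12
r[5] = max(2+12, 6+9, 9+6, 6+2, 6+0) = 15
r[6] = max(2+15, 6+12, 9+9, 6+6, 6+2, 16+0) = 18
r[7] = max(2+18, 6+15, 9+12, …, 16+2, 11+0) = 21
r[8] = max(2+21, 6+18, 9+15, …, 11+2, 11+0) = 24
r[9] = max(2+24, 6+21, 9+18, …, 11+2, 19+0) = 27
r[10] = max(2+27, 6+24, 9+21, …, 19+2, 29+0) = 30
r[11] = max(2+30, 6+27, 9+24, …, 29+2, 30+0) = 33
Maximum revenue is $33.
Now minimize piece count subject to staying optimal: for each k, pieces[k] = 1 + min over i with p[i]+r[k−i]=r[k] of pieces[k−i].
pieces[8] = 3
pieces[9] = 3
pieces[10] = 4
pieces[11] = 4

4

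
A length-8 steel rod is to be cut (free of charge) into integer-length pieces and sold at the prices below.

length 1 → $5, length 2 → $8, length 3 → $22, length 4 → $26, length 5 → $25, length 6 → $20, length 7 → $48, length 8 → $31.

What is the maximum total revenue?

54

Consider every possible first cut. R[k] is the best of p[i]+R[k−i] over all sellable i≤k.
R[1] = 5
R[2] = max(5+5, 8+0) = 10
R[3] = max(5+10, 8+5, 22+0) = 22
R[4] = max(5+22, 8+10, 22+5, 26+0) = 27
R[5] = max(5+27, 8+22, 22+10, 26+5, 25+0) = 32
R[6] = max(5+32, 8+27, 22+22, 26+10, 25+5, 20+0) = 44
R[7] = max(5+44, 8+32, 22+27, …, 20+5, 48+0) = 49
R[8] = max(5+49, 8+44, 22+32, …, 48+5, 31+0) = 54
One optimal cutting: 3 + 3 + 1 + 1 → $22 + $22 + $5 + $5 = $54.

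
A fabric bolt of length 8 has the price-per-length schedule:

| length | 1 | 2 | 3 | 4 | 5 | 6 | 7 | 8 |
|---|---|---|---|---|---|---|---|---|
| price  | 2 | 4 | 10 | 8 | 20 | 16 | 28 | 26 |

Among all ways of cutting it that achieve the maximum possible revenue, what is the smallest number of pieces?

Build r[k] bottom-up: r[k] = max over allowed piece i of (p[i] + r[k−i]).
r[1] = 2
r[2] = 4  (first piece 1, then r[1]=2)
r[3] = 10
r[4] = 12  (first piece 1, then r[3]=10)
r[5] = 20
r[6] = 22  (first piece 1, then r[5]=20)
r[7] = 28
r[8] = 30  (first piece 1, then r[7]=28)
Maximum revenue is $30.
Now minimize piece count subject to staying optimal: for each k, pieces[k] = 1 + min over i with p[i]+r[k−i]=r[k] of pieces[k−i].
pieces[5] = 1
pieces[6] = 2
pieces[7] = 1
pieces[8] = 2

2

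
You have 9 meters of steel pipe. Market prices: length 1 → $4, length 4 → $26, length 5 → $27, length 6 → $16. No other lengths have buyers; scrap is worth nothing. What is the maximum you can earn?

56

Let f[k] be the best obtainable value from length k. For each k, try every first piece i and keep the best of price[i] + f[k−i].
f[1] = 4
f[2] = 8  (first piece 1, then f[1]=4)
f[3] = 12  (first piece 1, then f[2]=8)
f[4] = 26
f[5] = 30  (first piece 1, then f[4]=26)
f[6] = 34  (first piece 1, then f[5]=30)
f[7] = 38  (first piece 1, then f[6]=34)
f[8] = 52  (first piece 4, then f[4]=26)
f[9] = 56  (first piece 1, then f[8]=52)
One optimal cutting: 4 + 4 + 1 → $56.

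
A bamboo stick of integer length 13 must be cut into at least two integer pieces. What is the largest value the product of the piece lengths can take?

Fill P[k] for k=2..13: at each k try every first piece i and multiply by the better of (k−i) uncut or P[k−i].
P[2] = 1·max(1,0) = 1·1 = 1
P[3] = 1·max(2,1) = 1·2 = 2
P[4] = 2·max(2,1) = 2·2 = 4
P[5] = 2·max(3,2) = 2·3 = 6
P[6] = 3·max(3,2) = 3·3 = 9
P[7] = 2·max(5,6) = 2·6 = 12
P[8] = 2·max(6,9) = 2·9 = 18
P[9] = 3·max(6,9) = 3·9 = 27
P[10] = 2·max(8,18) = 2·18 = 36
P[11] = 2·max(9,27) = 2·27 = 54
P[12] = 3·max(9,27) = 3·27 = 81
P[13] = 2·max(11,54) = 2·54 = 108
One optimal split: 3 + 3 + 3 + 2 + 2; product 3·3·3·2·2 = 108.

108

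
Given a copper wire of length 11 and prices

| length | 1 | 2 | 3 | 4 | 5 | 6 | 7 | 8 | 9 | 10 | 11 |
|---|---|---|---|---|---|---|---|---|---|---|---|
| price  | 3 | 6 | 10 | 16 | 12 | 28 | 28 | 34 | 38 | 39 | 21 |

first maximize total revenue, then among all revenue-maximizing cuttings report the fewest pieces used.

Consider every possible first cut. r[k] is the best of p[i]+r[k−i] over all sellable i≤k.
r[1] = 3
r[2] = max(3+3, 6+0) = 6
r[3] = max(3+6, 6+3, 10+0) = 10
r[4] = max(3+10, 6+6, 10+3, 16+0) = 16
r[5] = max(3+16, 6+10, 10+6, 16+3, 12+0) = 19
r[6] = max(3+19, 6+16, 10+10, 16+6, 12+3, 28+0) = 28
r[7] = max(3+28, 6+19, 10+16, …, 28+3, 28+0) = 31
r[8] = max(3+31, 6+28, 10+19, …, 28+3, 34+0) = 34
r[9] = max(3+34, 6+31, 10+28, …, 34+3, 38+0) = 38
r[10] = max(3+38, 6+34, 10+31, …, 38+3, 39+0) = 44
r[11] = max(3+44, 6+38, 10+34, …, 39+3, 21+0) = 47
Maximum revenue is €47.
Now minimize piece count subject to staying optimal: for each k, pieces[k] = 1 + min over i with p[i]+r[k−i]=r[k] of pieces[k−i].
pieces[8] = 1
pieces[9] = 1
pieces[10] = 2
pieces[11] = 3

3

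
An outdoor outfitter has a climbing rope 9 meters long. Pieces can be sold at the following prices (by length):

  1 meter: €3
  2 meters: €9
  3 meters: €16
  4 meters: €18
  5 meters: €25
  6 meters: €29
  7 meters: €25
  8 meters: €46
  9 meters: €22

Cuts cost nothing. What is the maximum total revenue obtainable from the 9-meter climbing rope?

49

Consider every possible first cut. R[k] is the best of p[i]+R[k−i] over all sellable i≤k.
R[1] = 3
R[2] = max(3+3, 9+0) = 9
R[3] = max(3+9, 9+3, 16+0) = 16
R[4] = max(3+16, 9+9, 16+3, 18+0) = 19
R[5] = max(3+19, 9+16, 16+9, 18+3, 25+0) = 25
R[6] = max(3+25, 9+19, 16+16, 18+9, 25+3, 29+0) = 32
R[7] = max(3+32, 9+25, 16+19, …, 29+3, 25+0) = 35
R[8] = max(3+35, 9+32, 16+25, …, 25+3, 46+0) = 46
R[9] = max(3+46, 9+35, 16+32, …, 46+3, 22+0) = 49
One optimal cutting: 8 + 1 → €46 + €3 = €49.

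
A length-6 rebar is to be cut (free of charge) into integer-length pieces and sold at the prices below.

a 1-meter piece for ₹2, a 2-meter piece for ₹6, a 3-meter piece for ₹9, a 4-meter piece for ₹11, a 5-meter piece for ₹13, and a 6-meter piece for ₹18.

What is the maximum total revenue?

Let v[k] be the best obtainable value from length k. For each k, try every first piece i and keep the best of price[i] + v[k−i].
v[1] = 2
v[2] = max(2+2, 6+0) = 6
v[3] = max(2+6, 6+2, 9+0) = 9
v[4] = max(2+9, 6+6, 9+2, 11+0) = 12
v[5] = max(2+12, 6+9, 9+6, 11+2, 13+0) = 15
v[6] = max(2+15, 6+12, 9+9, 11+6, 13+2, 18+0) = 18
One optimal cutting: 2 + 2 + 2 → ₹6 + ₹6 + ₹6 = ₹18.

18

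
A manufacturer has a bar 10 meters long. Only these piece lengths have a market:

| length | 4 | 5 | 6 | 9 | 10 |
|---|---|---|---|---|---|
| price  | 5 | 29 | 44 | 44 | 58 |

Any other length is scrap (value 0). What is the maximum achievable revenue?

Let best[k] be the best obtainable value from length k. For each k, try every first piece i and keep the best of price[i] + best[k−i].
best[1] = 0
best[2] = 0
best[3] = 0
best[4] = 5
best[5] = 29
best[6] = 44
best[7] = 44
best[8] = 44
best[9] = 44
best[10] = 58  (first piece 5, then best[5]=29)
One optimal cutting: 5 + 5 → 58.

58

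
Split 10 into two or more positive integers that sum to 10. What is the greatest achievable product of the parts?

Fill g[k] for k=2..10: at each k try every first piece i and multiply by the better of (k−i) uncut or g[k−i].
Small cases: g[2]=1, g[3]=2, g[4]=4, g[5]=6.
g[6] = max(1×6, 2×4, 3×3, 4×2, 5×1) = 9
g[7] = max(1×9, 2×6, 3×4, 4×3, 5×2, 6×1) = 12
g[8] = max(1×12, 2×9, 3×6, …, 6×2, 7×1) = 18
g[9] = max(1×18, 2×12, 3×9, …, 7×2, 8×1) = 27
g[10] = max(1×27, 2×18, 3×12, …, 8×2, 9×1) = 36
One optimal split: 3 + 3 + 2 + 2; product 3×3×2×2 = 36.

36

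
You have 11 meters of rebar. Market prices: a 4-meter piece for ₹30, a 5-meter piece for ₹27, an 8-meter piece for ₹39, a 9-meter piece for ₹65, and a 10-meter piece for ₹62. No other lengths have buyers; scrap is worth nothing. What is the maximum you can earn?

Build r[k] bottom-up: r[k] = max over allowed piece i of (p[i] + r[k−i]).
r[1] = 0
r[2] = 0
r[3] = 0
r[4] = 30
r[5] = 30
r[6] = 30
r[7] = 30
r[8] = 60  (first piece 4, then r[4]=30)
r[9] = 65
r[10] = 65
r[11] = 65
One optimal cutting: pieces 9 with 2 meters of scrap → ₹65.

65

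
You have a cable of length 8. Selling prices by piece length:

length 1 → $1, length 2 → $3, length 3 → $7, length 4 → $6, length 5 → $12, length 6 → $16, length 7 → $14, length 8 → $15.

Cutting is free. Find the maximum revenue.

19

Consider every possible first cut. R[k] is the best of p[i]+R[k−i] over all sellable i≤k.
R[1] = 1
R[2] = 3
R[3] = 7
R[4] = 8  (first piece 1, then R[3]=7)
R[5] = 12
R[6] = 16
R[7] = 17  (first piece 1, then R[6]=16)
R[8] = 19  (first piece 2, then R[6]=16)
One optimal cutting: 6 + 2 → $16 + $3 = $19.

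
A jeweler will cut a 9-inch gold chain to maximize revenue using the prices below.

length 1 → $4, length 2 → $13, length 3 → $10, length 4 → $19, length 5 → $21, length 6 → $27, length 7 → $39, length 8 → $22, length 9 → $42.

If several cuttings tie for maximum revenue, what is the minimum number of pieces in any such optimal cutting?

Build r[k] bottom-up: r[k] = max over allowed piece i of (p[i] + r[k−i]).
r[1] = 4
r[2] = max(4+4, 13+0) = 13
r[3] = max(4+13, 13+4, 10+0) = 17
r[4] = max(4+17, 13+13, 10+4, 19+0) = 26
r[5] = max(4+26, 13+17, 10+13, 19+4, 21+0) = 30
r[6] = max(4+30, 13+26, 10+17, 19+13, 21+4, 27+0) = 39
r[7] = max(4+39, 13+30, 10+26, …, 27+4, 39+0) = 43
r[8] = max(4+43, 13+39, 10+30, …, 39+4, 22+0) = 52
r[9] = max(4+52, 13+43, 10+39, …, 22+4, 42+0) = 56
Maximum revenue is $56.
Now minimize piece count subject to staying optimal: for each k, pieces[k] = 1 + min over i with p[i]+r[k−i]=r[k] of pieces[k−i].
pieces[6] = 3
pieces[7] = 4
pieces[8] = 4
pieces[9] = 5

5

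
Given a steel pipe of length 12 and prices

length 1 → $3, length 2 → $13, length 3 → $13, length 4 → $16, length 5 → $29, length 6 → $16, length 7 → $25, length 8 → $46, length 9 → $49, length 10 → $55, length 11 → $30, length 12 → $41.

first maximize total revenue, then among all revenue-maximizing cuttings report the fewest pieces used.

Consider every possible first cut. r[k] is the best of p[i]+r[k−i] over all sellable i≤k.
r[1] = 3
r[2] = max(3+3, 13+0) = 13
r[3] = max(3+13, 13+3, 13+0) = 16
r[4] = max(3+16, 13+13, 13+3, 16+0) = 26
r[5] = max(3+26, 13+16, 13+13, 16+3, 29+0) = 29
r[6] = max(3+29, 13+26, 13+16, 16+13, 29+3, 16+0) = 39
r[7] = max(3+39, 13+29, 13+26, …, 16+3, 25+0) = 42
r[8] = max(3+42, 13+39, 13+29, …, 25+3, 46+0) = 52
r[9] = max(3+52, 13+42, 13+39, …, 46+3, 49+0) = 55
r[10] = max(3+55, 13+52, 13+42, …, 49+3, 55+0) = 65
r[11] = max(3+65, 13+55, 13+52, …, 55+3, 30+0) = 68
r[12] = max(3+68, 13+65, 13+55, …, 30+3, 41+0) = 78
Maximum revenue is $78.
Now minimize piece count subject to staying optimal: for each k, pieces[k] = 1 + min over i with p[i]+r[k−i]=r[k] of pieces[k−i].
pieces[9] = 3
pieces[10] = 5
pieces[11] = 4
pieces[12] = 6

6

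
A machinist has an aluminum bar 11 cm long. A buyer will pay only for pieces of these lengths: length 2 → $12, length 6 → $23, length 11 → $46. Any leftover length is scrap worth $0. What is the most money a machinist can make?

Consider every possible first cut. best[k] is the best of p[i]+best[k−i] over all sellable i≤k.
best[1] = 0
best[2] = 12
best[3] = 12
best[4] = 24  (first piece 2, then best[2]=12)
best[5] = 24
best[6] = max(12+24, 23+0) = 36
best[7] = max(12+24, 23+0) = 36
best[8] = max(12+36, 23+12) = 48
best[9] = max(12+36, 23+12) = 48
best[10] = max(12+48, 23+24) = 60
best[11] = max(12+48, 23+24, 46+0) = 60
One optimal cutting: pieces 2 + 2 + 2 + 2 + 2 with 1 cm of scrap → $60.

60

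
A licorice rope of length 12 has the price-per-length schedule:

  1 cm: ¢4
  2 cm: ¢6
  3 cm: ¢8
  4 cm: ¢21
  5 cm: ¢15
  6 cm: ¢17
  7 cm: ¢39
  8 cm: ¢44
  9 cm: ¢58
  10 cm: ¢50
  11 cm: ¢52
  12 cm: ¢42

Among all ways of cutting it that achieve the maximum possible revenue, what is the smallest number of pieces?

Build r[k] bottom-up: r[k] = max over allowed piece i of (p[i] + r[k−i]).
r[1] = 4
r[2] = max(4+4, 6+0) = 8
r[3] = max(4+8, 6+4, 8+0) = 12
r[4] = max(4+12, 6+8, 8+4, 21+0) = 21
r[5] = max(4+21, 6+12, 8+8, 21+4, 15+0) = 25
r[6] = max(4+25, 6+21, 8+12, 21+8, 15+4, 17+0) = 29
r[7] = max(4+29, 6+25, 8+21, …, 17+4, 39+0) = 39
r[8] = max(4+39, 6+29, 8+25, …, 39+4, 44+0) = 44
r[9] = max(4+44, 6+39, 8+29, …, 44+4, 58+0) = 58
r[10] = max(4+58, 6+44, 8+39, …, 58+4, 50+0) = 62
r[11] = max(4+62, 6+58, 8+44, …, 50+4, 52+0) = 66
r[12] = max(4+66, 6+62, 8+58, …, 52+4, 42+0) = 70
Maximum revenue is ¢70.
Now minimize piece count subject to staying optimal: for each k, pieces[k] = 1 + min over i with p[i]+r[k−i]=r[k] of pieces[k−i].
pieces[9] = 1
pieces[10] = 2
pieces[11] = 3
pieces[12] = 4

4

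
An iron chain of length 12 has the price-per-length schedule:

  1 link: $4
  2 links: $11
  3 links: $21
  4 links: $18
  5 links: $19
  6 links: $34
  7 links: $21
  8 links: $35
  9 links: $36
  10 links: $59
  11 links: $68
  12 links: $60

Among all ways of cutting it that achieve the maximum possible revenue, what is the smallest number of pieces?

Consider every possible first cut. r[k] is the best of p[i]+r[k−i] over all sellable i≤k.
r[1] = 4
r[2] = 11
r[3] = 21
r[4] = 25  (first piece 1, then r[3]=21)
r[5] = 32  (first piece 2, then r[3]=21)
r[6] = 42  (first piece 3, then r[3]=21)
r[7] = 46  (first piece 1, then r[6]=42)
r[8] = 53  (first piece 2, then r[6]=42)
r[9] = 63  (first piece 3, then r[6]=42)
r[10] = 67  (first piece 1, then r[9]=63)
r[11] = 74  (first piece 2, then r[9]=63)
r[12] = 84  (first piece 3, then r[9]=63)
Maximum revenue is $84.
Now minimize piece count subject to staying optimal: for each k, pieces[k] = 1 + min over i with p[i]+r[k−i]=r[k] of pieces[k−i].
pieces[9] = 3
pieces[10] = 4
pieces[11] = 4
pieces[12] = 4

4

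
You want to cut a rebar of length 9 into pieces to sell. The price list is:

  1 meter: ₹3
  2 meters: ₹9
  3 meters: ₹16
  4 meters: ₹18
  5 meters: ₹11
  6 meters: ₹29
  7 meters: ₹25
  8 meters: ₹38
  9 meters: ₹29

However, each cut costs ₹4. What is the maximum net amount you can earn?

41

Let v[k] be the best obtainable value from length k. For each k, try every first piece i and keep the best of price[i] + v[k−i] minus the 4 cut fee when i<k.
v[1] = 3
v[2] = 9
v[3] = 16
v[4] = 18
v[5] = 21  (first piece 2, then v[3]=16)
v[6] = 29
v[7] = 30  (first piece 3, then v[4]=18)
v[8] = 38
v[9] = 41  (first piece 3, then v[6]=29)
One optimal plan: pieces 6 + 3 (1 cut) → ₹45 − ₹4 = ₹41.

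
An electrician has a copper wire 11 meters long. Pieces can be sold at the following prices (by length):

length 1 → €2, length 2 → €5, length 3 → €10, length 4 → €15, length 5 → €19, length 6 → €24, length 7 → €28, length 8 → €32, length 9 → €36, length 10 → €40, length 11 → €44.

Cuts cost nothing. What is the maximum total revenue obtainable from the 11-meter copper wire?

Consider every possible first cut. r[k] is the best of p[i]+r[k−i] over all sellable i≤k.
r[1] = 2
r[2] = max(2+2, 5+0) = 5
r[3] = max(2+5, 5+2, 10+0) = 10
r[4] = max(2+10, 5+5, 10+2, 15+0) = 15
r[5] = max(2+15, 5+10, 10+5, 15+2, 19+0) = 19
r[6] = max(2+19, 5+15, 10+10, 15+5, 19+2, 24+0) = 24
r[7] = max(2+24, 5+19, 10+15, …, 24+2, 28+0) = 28
r[8] = max(2+28, 5+24, 10+19, …, 28+2, 32+0) = 32
r[9] = max(2+32, 5+28, 10+24, …, 32+2, 36+0) = 36
r[10] = max(2+36, 5+32, 10+28, …, 36+2, 40+0) = 40
r[11] = max(2+40, 5+36, 10+32, …, 40+2, 44+0) = 44
Best is to sell the whole 11-meter piece uncut for €44.

44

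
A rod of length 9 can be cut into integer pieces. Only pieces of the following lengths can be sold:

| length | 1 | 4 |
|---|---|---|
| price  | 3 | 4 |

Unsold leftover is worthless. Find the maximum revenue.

27

Let r[k] be the best obtainable value from length k. For each k, try every first piece i and keep the best of price[i] + r[k−i].
r[1] = 3
r[2] = 6  (first piece 1, then r[1]=3)
r[3] = 9  (first piece 1, then r[2]=6)
r[4] = max(3+9, 4+0) = 12
r[5] = max(3+12, 4+3) = 15
r[6] = max(3+15, 4+6) = 18
r[7] = max(3+18, 4+9) = 21
r[8] = max(3+21, 4+12) = 24
r[9] = max(3+24, 4+15) = 27
One optimal cutting: 1 + 1 + 1 + 1 + 1 + 1 + 1 + 1 + 1 → 27.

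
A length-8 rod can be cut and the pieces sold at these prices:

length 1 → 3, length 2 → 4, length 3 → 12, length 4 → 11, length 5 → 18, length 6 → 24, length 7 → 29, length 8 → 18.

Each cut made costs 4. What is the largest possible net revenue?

28

Consider every possible first cut. r[k] is the best of p[i]+r[k−i] over all sellable i≤k, charging 4 whenever i<k.
r[1] = 3
r[2] = max(3+3-4, 4+0) = 4
r[3] = max(3+4-4, 4+3-4, 12+0) = 12
r[4] = max(3+12-4, 4+4-4, 12+3-4, 11+0) = 11
r[5] = max(3+11-4, 4+12-4, 12+4-4, 11+3-4, 18+0) = 18
r[6] = max(3+18-4, 4+11-4, 12+12-4, 11+4-4, 18+3-4, 24+0) = 24
r[7] = max(3+24-4, 4+18-4, 12+11-4, …, 24+3-4, 29+0) = 29
r[8] = max(3+29-4, 4+24-4, 12+18-4, …, 29+3-4, 18+0) = 28
One optimal plan: pieces 7 + 1 (1 cut) → 32 − 4 = 28.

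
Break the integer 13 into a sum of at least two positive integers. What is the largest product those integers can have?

Let prod[k] be the best product for length k (with at least one cut). For each first piece i, the rest contributes max(k−i, prod[k−i]).
Small cases: prod[2]=1, prod[3]=2, prod[4]=4, prod[5]=6, prod[6]=9.
prod[7] = 2*max(5,6) = 2*6 = 12
prod[8] = 2*max(6,9) = 2*9 = 18
prod[9] = 3*max(6,9) = 3*9 = 27
prod[10] = 2*max(8,18) = 2*18 = 36
prod[11] = 2*max(9,27) = 2*27 = 54
prod[12] = 3*max(9,27) = 3*27 = 81
prod[13] = 2*max(11,54) = 2*54 = 108
One optimal split: 3 + 3 + 3 + 2 + 2; product 3*3*3*2*2 = 108.

108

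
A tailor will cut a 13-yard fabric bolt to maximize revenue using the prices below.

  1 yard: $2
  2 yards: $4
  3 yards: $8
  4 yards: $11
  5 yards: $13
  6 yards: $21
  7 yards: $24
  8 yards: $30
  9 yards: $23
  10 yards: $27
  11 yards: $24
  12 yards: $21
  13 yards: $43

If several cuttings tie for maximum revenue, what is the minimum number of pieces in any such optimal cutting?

Let r[k] be the best obtainable value from length k. For each k, try every first piece i and keep the best of price[i] + r[k−i].
r[1] = 2
r[2] = 4  (first piece 1, then r[1]=2)
r[3] = 8
r[4] = 11
r[5] = 13  (first piece 1, then r[4]=11)
r[6] = 21
r[7] = 24
r[8] = 30
r[9] = 32  (first piece 1, then r[8]=30)
r[10] = 34  (first piece 1, then r[9]=32)
r[11] = 38  (first piece 3, then r[8]=30)
r[12] = 42  (first piece 6, then r[6]=21)
r[13] = 45  (first piece 6, then r[7]=24)
Maximum revenue is $45.
Now minimize piece count subject to staying optimal: for each k, pieces[k] = 1 + min over i with p[i]+r[k−i]=r[k] of pieces[k−i].
pieces[10] = 2
pieces[11] = 2
pieces[12] = 2
pieces[13] = 2

2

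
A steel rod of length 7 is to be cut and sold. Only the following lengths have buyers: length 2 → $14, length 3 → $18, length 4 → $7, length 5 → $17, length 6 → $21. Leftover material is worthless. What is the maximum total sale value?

46

Build f[k] bottom-up: f[k] = max over allowed piece i of (p[i] + f[k−i]).
f[1] = 0
f[2] = 14
f[3] = 18
f[4] = 28  (first piece 2, then f[2]=14)
f[5] = 32  (first piece 2, then f[3]=18)
f[6] = 42  (first piece 2, then f[4]=28)
f[7] = 46  (first piece 2, then f[5]=32)
One optimal cutting: 3 + 2 + 2 → $46.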